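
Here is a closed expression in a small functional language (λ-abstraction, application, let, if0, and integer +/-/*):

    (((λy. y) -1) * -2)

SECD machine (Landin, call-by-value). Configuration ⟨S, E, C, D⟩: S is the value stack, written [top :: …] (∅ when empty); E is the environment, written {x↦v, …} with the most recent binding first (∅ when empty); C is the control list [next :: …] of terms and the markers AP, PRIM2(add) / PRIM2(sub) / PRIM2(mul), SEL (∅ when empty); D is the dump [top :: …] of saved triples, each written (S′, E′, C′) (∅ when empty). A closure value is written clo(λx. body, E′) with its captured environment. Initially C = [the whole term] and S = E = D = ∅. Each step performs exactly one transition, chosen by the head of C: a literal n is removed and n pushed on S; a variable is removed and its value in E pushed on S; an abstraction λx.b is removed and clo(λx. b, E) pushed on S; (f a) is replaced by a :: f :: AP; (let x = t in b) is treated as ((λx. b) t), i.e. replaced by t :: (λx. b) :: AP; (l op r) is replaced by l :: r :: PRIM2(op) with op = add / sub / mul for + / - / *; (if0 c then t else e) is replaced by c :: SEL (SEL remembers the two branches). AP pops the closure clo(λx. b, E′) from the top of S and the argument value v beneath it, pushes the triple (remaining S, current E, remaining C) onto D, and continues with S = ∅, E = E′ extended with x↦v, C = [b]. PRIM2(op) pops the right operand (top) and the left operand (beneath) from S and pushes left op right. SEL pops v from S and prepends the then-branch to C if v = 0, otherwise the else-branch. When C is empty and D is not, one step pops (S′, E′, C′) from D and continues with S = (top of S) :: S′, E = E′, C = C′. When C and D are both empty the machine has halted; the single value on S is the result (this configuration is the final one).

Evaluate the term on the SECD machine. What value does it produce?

Answer: 2

Machine steps:
step 0: <S=∅, E=∅, C=[(((λy. y) -1) * -2)], D=∅>
step 1: <S=∅, E=∅, C=[((λy. y) -1) :: -2 :: PRIM2(mul)], D=∅>
step 2: <S=∅, E=∅, C=[-1 :: (λy. y) :: AP :: -2 :: PRIM2(mul)], D=∅>
step 3: <S=[-1], E=∅, C=[(λy. y) :: AP :: -2 :: PRIM2(mul)], D=∅>
step 4: <S=[clo(λy. y, ∅) :: -1], E=∅, C=[AP :: -2 :: PRIM2(mul)], D=∅>
step 5: <S=∅, E={y↦-1}, C=[y], D=[(∅, ∅, [-2 :: PRIM2(mul)])]>
step 6: <S=[-1], E={y↦-1}, C=∅, D=[(∅, ∅, [-2 :: PRIM2(mul)])]>
step 7: <S=[-1], E=∅, C=[-2 :: PRIM2(mul)], D=∅>
step 8: <S=[-2 :: -1], E=∅, C=[PRIM2(mul)], D=∅>
step 9: <S=[2], E=∅, C=∅, D=∅>
→ final value 2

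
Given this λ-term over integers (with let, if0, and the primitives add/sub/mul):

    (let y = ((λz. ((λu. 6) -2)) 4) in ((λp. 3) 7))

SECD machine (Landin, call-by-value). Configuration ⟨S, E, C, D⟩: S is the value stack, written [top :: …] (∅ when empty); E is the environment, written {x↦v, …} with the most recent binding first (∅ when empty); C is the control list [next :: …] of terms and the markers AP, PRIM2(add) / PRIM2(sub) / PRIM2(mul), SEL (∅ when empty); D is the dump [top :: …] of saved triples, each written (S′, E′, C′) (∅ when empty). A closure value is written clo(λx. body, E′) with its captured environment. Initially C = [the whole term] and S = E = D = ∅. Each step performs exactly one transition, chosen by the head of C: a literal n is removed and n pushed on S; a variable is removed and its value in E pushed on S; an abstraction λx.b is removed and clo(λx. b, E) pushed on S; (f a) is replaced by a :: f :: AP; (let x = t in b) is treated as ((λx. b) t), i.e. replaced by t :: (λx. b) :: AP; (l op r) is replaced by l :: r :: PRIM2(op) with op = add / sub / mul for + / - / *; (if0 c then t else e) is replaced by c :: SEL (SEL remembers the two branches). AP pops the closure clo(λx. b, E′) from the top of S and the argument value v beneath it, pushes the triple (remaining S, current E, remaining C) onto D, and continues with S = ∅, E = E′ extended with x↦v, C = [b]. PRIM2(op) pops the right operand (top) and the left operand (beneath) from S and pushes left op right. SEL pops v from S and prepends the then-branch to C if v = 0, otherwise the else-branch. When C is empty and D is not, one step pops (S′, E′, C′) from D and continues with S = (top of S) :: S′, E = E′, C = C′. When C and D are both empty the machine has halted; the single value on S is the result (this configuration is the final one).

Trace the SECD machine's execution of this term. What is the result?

[0] ⟨S=∅; E=∅; C=[(let y = ((λz. ((λu. 6) -2)) 4) in ((λp. 3) 7))]; D=∅⟩
[1] ⟨S=∅; E=∅; C=[((λz. ((λu. 6) -2)) 4) :: (λy. ((λp. 3) 7)) :: AP]; D=∅⟩
[2] ⟨S=∅; E=∅; C=[4 :: (λz. ((λu. 6) -2)) :: AP :: (λy. ((λp. 3) 7)) :: AP]; D=∅⟩
[3] ⟨S=[4]; E=∅; C=[(λz. ((λu. 6) -2)) :: AP :: (λy. ((λp. 3) 7)) :: AP]; D=∅⟩
[4] ⟨S=[clo(λz. ((λu. 6) -2), ∅) :: 4]; E=∅; C=[AP :: (λy. ((λp. 3) 7)) :: AP]; D=∅⟩
[5] ⟨S=∅; E={z↦4}; C=[((λu. 6) -2)]; D=[(∅, ∅, [(λy. ((λp. 3) 7)) :: AP])]⟩
[6] ⟨S=∅; E={z↦4}; C=[-2 :: (λu. 6) :: AP]; D=[(∅, ∅, [(λy. ((λp. 3) 7)) :: AP])]⟩
[7] ⟨S=[-2]; E={z↦4}; C=[(λu. 6) :: AP]; D=[(∅, ∅, [(λy. ((λp. 3) 7)) :: AP])]⟩
[8] ⟨S=[clo(λu. 6, {z↦4}) :: -2]; E={z↦4}; C=[AP]; D=[(∅, ∅, [(λy. ((λp. 3) 7)) :: AP])]⟩
[9] ⟨S=∅; E={u↦-2, z↦4}; C=[6]; D=[(∅, {z↦4}, ∅) :: (∅, ∅, [(λy. ((λp. 3) 7)) :: AP])]⟩
[10] ⟨S=[6]; E={u↦-2, z↦4}; C=∅; D=[(∅, {z↦4}, ∅) :: (∅, ∅, [(λy. ((λp. 3) 7)) :: AP])]⟩
[11] ⟨S=[6]; E={z↦4}; C=∅; D=[(∅, ∅, [(λy. ((λp. 3) 7)) :: AP])]⟩
[12] ⟨S=[6]; E=∅; C=[(λy. ((λp. 3) 7)) :: AP]; D=∅⟩
[13] ⟨S=[clo(λy. ((λp. 3) 7), ∅) :: 6]; E=∅; C=[AP]; D=∅⟩
[14] ⟨S=∅; E={y↦6}; C=[((λp. 3) 7)]; D=[(∅, ∅, ∅)]⟩
[15] ⟨S=∅; E={y↦6}; C=[7 :: (λp. 3) :: AP]; D=[(∅, ∅, ∅)]⟩
[16] ⟨S=[7]; E={y↦6}; C=[(λp. 3) :: AP]; D=[(∅, ∅, ∅)]⟩
[17] ⟨S=[clo(λp. 3, {y↦6}) :: 7]; E={y↦6}; C=[AP]; D=[(∅, ∅, ∅)]⟩
[18] ⟨S=∅; E={p↦7, y↦6}; C=[3]; D=[(∅, {y↦6}, ∅) :: (∅, ∅, ∅)]⟩
[19] ⟨S=[3]; E={p↦7, y↦6}; C=∅; D=[(∅, {y↦6}, ∅) :: (∅, ∅, ∅)]⟩
[20] ⟨S=[3]; E={y↦6}; C=∅; D=[(∅, ∅, ∅)]⟩
[21] ⟨S=[3]; E=∅; C=∅; D=∅⟩
→ final value 3

Answer: 3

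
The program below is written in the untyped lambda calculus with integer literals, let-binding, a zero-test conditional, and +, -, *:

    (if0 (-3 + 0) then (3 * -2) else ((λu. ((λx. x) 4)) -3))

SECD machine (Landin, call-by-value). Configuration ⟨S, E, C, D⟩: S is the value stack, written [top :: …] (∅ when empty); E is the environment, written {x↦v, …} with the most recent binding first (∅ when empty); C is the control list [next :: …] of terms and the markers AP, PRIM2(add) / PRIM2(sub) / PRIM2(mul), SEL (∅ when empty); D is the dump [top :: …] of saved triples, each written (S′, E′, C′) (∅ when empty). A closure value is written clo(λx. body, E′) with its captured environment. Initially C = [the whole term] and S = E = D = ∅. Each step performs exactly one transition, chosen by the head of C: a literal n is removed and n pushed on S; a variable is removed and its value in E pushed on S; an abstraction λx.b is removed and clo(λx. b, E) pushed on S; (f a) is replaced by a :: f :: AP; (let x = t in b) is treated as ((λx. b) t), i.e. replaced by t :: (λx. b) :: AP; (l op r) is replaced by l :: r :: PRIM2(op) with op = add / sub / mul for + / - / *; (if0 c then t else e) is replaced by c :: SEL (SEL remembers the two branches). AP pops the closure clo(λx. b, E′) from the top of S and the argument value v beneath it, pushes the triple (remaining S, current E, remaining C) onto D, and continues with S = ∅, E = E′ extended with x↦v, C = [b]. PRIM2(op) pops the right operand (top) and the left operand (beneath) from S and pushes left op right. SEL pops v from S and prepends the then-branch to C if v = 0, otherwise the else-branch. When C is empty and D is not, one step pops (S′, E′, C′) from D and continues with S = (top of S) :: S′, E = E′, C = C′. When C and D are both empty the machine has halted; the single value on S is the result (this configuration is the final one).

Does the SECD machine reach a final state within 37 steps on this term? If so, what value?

t=0: ⟨S=∅; E=∅; C=[(if0 (-3 + 0) then (3 * -2) else ((λu. ((λx. x) 4)) -3))]; D=∅⟩
t=1: ⟨S=∅; E=∅; C=[(-3 + 0) :: SEL]; D=∅⟩
t=2: ⟨S=∅; E=∅; C=[-3 :: 0 :: PRIM2(add) :: SEL]; D=∅⟩
t=3: ⟨S=[-3]; E=∅; C=[0 :: PRIM2(add) :: SEL]; D=∅⟩
t=4: ⟨S=[0 :: -3]; E=∅; C=[PRIM2(add) :: SEL]; D=∅⟩
t=5: ⟨S=[-3]; E=∅; C=[SEL]; D=∅⟩
t=6: ⟨S=∅; E=∅; C=[((λu. ((λx. x) 4)) -3)]; D=∅⟩
t=7: ⟨S=∅; E=∅; C=[-3 :: (λu. ((λx. x) 4)) :: AP]; D=∅⟩
t=8: ⟨S=[-3]; E=∅; C=[(λu. ((λx. x) 4)) :: AP]; D=∅⟩
t=9: ⟨S=[clo(λu. ((λx. x) 4), ∅) :: -3]; E=∅; C=[AP]; D=∅⟩
t=10: ⟨S=∅; E={u↦-3}; C=[((λx. x) 4)]; D=[(∅, ∅, ∅)]⟩
t=11: ⟨S=∅; E={u↦-3}; C=[4 :: (λx. x) :: AP]; D=[(∅, ∅, ∅)]⟩
t=12: ⟨S=[4]; E={u↦-3}; C=[(λx. x) :: AP]; D=[(∅, ∅, ∅)]⟩
t=13: ⟨S=[clo(λx. x, {u↦-3}) :: 4]; E={u↦-3}; C=[AP]; D=[(∅, ∅, ∅)]⟩
t=14: ⟨S=∅; E={x↦4, u↦-3}; C=[x]; D=[(∅, {u↦-3}, ∅) :: (∅, ∅, ∅)]⟩
t=15: ⟨S=[4]; E={x↦4, u↦-3}; C=∅; D=[(∅, {u↦-3}, ∅) :: (∅, ∅, ∅)]⟩
t=16: ⟨S=[4]; E={u↦-3}; C=∅; D=[(∅, ∅, ∅)]⟩
t=17: ⟨S=[4]; E=∅; C=∅; D=∅⟩
→ final value 4

Answer: 4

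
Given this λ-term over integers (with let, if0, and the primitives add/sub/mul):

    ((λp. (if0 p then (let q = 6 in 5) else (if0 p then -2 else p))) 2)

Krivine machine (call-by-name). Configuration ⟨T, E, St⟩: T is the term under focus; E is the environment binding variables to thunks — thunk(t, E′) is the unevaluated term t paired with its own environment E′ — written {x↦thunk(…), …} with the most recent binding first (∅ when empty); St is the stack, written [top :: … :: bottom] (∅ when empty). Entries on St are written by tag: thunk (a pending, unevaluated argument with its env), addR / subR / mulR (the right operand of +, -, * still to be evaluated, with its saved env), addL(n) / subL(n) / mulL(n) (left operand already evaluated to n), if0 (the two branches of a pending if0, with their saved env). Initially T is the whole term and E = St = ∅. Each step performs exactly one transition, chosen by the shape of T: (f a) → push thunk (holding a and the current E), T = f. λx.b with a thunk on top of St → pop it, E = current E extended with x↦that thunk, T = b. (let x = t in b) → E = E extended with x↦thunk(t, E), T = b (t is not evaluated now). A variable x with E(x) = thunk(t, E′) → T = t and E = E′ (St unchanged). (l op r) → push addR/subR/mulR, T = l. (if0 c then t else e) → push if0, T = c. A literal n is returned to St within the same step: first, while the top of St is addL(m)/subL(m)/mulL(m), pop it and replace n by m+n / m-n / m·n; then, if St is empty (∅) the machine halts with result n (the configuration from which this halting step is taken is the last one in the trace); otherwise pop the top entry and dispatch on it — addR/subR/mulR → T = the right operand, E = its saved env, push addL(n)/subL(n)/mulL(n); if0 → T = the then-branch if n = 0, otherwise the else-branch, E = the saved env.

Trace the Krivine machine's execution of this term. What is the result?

0. [T=((λp. (if0 p then (let q = 6 in 5) else (if0 p then -2 else p))) 2) | E=∅ | St=∅]
1. [T=(λp. (if0 p then (let q = 6 in 5) else (if0 p then -2 else p))) | E=∅ | St=[thunk]]
2. [T=(if0 p then (let q = 6 in 5) else (if0 p then -2 else p)) | E={p↦thunk(2, ∅)} | St=∅]
3. [T=p | E={p↦thunk(2, ∅)} | St=[if0]]
4. [T=2 | E=∅ | St=[if0]]
5. [T=(if0 p then -2 else p) | E={p↦thunk(2, ∅)} | St=∅]
6. [T=p | E={p↦thunk(2, ∅)} | St=[if0]]
7. [T=2 | E=∅ | St=[if0]]
8. [T=p | E={p↦thunk(2, ∅)} | St=∅]
9. [T=2 | E=∅ | St=∅]
→ final value 2

Answer: 2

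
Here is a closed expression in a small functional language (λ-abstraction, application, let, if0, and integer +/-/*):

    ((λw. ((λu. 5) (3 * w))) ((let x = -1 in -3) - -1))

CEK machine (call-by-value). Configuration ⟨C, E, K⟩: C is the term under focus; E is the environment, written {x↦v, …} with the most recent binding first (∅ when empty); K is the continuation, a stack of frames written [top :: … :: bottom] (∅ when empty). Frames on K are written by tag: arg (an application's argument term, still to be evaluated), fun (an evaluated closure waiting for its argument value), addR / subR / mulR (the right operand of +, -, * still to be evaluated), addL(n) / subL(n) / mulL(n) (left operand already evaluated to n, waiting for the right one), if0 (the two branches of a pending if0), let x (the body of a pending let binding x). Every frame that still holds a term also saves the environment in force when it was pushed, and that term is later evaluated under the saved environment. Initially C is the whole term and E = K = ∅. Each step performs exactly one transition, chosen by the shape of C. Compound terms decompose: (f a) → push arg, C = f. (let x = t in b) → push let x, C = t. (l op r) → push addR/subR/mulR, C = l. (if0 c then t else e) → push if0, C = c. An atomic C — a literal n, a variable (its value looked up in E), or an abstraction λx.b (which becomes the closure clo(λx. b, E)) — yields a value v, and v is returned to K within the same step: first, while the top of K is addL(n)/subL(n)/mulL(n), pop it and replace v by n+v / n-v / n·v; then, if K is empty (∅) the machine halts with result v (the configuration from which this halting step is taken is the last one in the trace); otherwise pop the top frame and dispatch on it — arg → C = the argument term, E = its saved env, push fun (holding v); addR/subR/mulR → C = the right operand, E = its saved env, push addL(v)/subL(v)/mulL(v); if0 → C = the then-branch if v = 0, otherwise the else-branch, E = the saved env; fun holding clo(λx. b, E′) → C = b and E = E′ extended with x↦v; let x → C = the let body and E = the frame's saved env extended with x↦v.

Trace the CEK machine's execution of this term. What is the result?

t=0: ⟨C=((λw. ((λu. 5) (3 * w))) ((let x = -1 in -3) - -1)); E=∅; K=∅⟩
t=1: ⟨C=(λw. ((λu. 5) (3 * w))); E=∅; K=[arg]⟩
t=2: ⟨C=((let x = -1 in -3) - -1); E=∅; K=[fun]⟩
t=3: ⟨C=(let x = -1 in -3); E=∅; K=[subR :: fun]⟩
t=4: ⟨C=-1; E=∅; K=[let x :: subR :: fun]⟩
t=5: ⟨C=-3; E={x↦-1}; K=[subR :: fun]⟩
t=6: ⟨C=-1; E=∅; K=[subL(-3) :: fun]⟩
t=7: ⟨C=((λu. 5) (3 * w)); E={w↦-2}; K=∅⟩
t=8: ⟨C=(λu. 5); E={w↦-2}; K=[arg]⟩
t=9: ⟨C=(3 * w); E={w↦-2}; K=[fun]⟩
t=10: ⟨C=3; E={w↦-2}; K=[mulR :: fun]⟩
t=11: ⟨C=w; E={w↦-2}; K=[mulL(3) :: fun]⟩
t=12: ⟨C=5; E={u↦-6, w↦-2}; K=∅⟩
→ final value 5

Answer: 5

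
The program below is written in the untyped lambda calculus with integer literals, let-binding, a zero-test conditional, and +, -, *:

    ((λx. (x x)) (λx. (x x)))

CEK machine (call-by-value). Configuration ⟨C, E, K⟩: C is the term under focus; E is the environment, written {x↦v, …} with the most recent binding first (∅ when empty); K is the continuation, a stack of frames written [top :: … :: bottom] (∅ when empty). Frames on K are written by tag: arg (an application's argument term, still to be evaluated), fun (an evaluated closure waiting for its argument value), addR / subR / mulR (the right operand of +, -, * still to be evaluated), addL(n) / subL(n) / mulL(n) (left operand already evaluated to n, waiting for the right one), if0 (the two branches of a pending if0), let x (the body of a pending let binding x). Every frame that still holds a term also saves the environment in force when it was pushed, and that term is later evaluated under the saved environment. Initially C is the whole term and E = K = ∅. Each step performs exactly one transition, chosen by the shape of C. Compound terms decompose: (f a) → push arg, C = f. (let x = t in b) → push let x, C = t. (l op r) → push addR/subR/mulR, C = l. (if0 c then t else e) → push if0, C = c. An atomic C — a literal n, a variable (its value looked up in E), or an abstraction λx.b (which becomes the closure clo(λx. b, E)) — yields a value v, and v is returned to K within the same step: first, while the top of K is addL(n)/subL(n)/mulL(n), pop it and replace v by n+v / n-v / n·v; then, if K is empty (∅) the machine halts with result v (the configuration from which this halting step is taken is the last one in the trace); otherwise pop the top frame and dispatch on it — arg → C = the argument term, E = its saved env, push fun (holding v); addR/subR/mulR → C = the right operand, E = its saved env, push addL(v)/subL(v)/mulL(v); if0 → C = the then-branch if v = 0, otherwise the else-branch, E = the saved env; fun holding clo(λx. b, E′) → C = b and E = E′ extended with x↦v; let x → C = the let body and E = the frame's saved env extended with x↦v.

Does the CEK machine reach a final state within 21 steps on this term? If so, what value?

Answer: DIVERGES (no final state within 21 steps)

Derivation:
0. <C=((λx. (x x)) (λx. (x x))), E=∅, K=∅>
1. <C=(λx. (x x)), E=∅, K=[arg]>
2. <C=(λx. (x x)), E=∅, K=[fun]>
3. <C=(x x), E={x↦clo(λx. (x x), ∅)}, K=∅>
4. <C=x, E={x↦clo(λx. (x x), ∅)}, K=[arg]>
5. <C=x, E={x↦clo(λx. (x x), ∅)}, K=[fun]>
… configuration repeats with period 3 (steps 3–5 recur indefinitely) …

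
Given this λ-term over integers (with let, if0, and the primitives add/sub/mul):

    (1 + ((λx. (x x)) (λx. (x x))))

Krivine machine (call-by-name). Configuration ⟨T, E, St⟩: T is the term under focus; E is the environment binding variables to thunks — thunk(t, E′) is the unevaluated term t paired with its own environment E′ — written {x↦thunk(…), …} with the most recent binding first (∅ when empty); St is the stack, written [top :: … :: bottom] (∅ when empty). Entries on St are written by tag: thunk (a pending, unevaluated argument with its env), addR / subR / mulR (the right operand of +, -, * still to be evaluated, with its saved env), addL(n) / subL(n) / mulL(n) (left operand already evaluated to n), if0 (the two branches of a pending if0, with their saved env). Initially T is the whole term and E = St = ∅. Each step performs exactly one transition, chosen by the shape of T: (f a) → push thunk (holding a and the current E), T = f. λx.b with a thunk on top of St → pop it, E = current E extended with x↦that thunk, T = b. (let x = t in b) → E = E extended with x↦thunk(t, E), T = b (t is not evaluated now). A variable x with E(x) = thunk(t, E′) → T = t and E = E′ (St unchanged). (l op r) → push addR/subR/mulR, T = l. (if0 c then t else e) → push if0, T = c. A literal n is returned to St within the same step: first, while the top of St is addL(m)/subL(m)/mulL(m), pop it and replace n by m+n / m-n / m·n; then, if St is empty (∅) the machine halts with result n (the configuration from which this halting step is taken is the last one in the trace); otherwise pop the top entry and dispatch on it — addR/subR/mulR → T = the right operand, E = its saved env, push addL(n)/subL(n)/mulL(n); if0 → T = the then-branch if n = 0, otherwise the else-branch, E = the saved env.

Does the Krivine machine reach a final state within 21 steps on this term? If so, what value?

0. ⟨T=(1 + ((λx. (x x)) (λx. (x x)))); E=∅; St=∅⟩
1. ⟨T=1; E=∅; St=[addR]⟩
2. ⟨T=((λx. (x x)) (λx. (x x))); E=∅; St=[addL(1)]⟩
3. ⟨T=(λx. (x x)); E=∅; St=[thunk :: addL(1)]⟩
4. ⟨T=(x x); E={x↦thunk((λx. (x x)), ∅)}; St=[addL(1)]⟩
5. ⟨T=x; E={x↦thunk((λx. (x x)), ∅)}; St=[thunk :: addL(1)]⟩
6. ⟨T=(λx. (x x)); E=∅; St=[thunk :: addL(1)]⟩
7. ⟨T=(x x); E={x↦thunk(x, {x↦thunk((λx. (x x)), ∅)})}; St=[addL(1)]⟩
8. ⟨T=x; E={x↦thunk(x, {x↦thunk((λx. (x x)), ∅)})}; St=[thunk :: addL(1)]⟩
9. ⟨T=x; E={x↦thunk((λx. (x x)), ∅)}; St=[thunk :: addL(1)]⟩
10. ⟨T=(λx. (x x)); E=∅; St=[thunk :: addL(1)]⟩
11. ⟨T=(x x); E={x↦thunk(x, {x↦thunk(x, {x↦thunk((λx. (x x)), ∅)})})}; St=[addL(1)]⟩
12. ⟨T=x; E={x↦thunk(x, {x↦thunk(x, {x↦thunk((λx. (x x)), ∅)})})}; St=[thunk :: addL(1)]⟩
13. ⟨T=x; E={x↦thunk(x, {x↦thunk((λx. (x x)), ∅)})}; St=[thunk :: addL(1)]⟩
14. ⟨T=x; E={x↦thunk((λx. (x x)), ∅)}; St=[thunk :: addL(1)]⟩
15. ⟨T=(λx. (x x)); E=∅; St=[thunk :: addL(1)]⟩
16. ⟨T=(x x); E={x↦thunk(x, {x↦thunk(x, {x↦thunk(x, {x↦thunk((λx. (x x)), ∅)})})})}; St=[addL(1)]⟩
17. ⟨T=x; E={x↦thunk(x, {x↦thunk(x, {x↦thunk(x, {x↦thunk((λx. (x x)), ∅)})})})}; St=[thunk :: addL(1)]⟩
18. ⟨T=x; E={x↦thunk(x, {x↦thunk(x, {x↦thunk((λx. (x x)), ∅)})})}; St=[thunk :: addL(1)]⟩
19. ⟨T=x; E={x↦thunk(x, {x↦thunk((λx. (x x)), ∅)})}; St=[thunk :: addL(1)]⟩
20. ⟨T=x; E={x↦thunk((λx. (x x)), ∅)}; St=[thunk :: addL(1)]⟩
21. ⟨T=(λx. (x x)); E=∅; St=[thunk :: addL(1)]⟩
→ 21 transitions taken and the configuration is still not final: no result within 21 steps

Answer: DIVERGES (no final state within 21 steps)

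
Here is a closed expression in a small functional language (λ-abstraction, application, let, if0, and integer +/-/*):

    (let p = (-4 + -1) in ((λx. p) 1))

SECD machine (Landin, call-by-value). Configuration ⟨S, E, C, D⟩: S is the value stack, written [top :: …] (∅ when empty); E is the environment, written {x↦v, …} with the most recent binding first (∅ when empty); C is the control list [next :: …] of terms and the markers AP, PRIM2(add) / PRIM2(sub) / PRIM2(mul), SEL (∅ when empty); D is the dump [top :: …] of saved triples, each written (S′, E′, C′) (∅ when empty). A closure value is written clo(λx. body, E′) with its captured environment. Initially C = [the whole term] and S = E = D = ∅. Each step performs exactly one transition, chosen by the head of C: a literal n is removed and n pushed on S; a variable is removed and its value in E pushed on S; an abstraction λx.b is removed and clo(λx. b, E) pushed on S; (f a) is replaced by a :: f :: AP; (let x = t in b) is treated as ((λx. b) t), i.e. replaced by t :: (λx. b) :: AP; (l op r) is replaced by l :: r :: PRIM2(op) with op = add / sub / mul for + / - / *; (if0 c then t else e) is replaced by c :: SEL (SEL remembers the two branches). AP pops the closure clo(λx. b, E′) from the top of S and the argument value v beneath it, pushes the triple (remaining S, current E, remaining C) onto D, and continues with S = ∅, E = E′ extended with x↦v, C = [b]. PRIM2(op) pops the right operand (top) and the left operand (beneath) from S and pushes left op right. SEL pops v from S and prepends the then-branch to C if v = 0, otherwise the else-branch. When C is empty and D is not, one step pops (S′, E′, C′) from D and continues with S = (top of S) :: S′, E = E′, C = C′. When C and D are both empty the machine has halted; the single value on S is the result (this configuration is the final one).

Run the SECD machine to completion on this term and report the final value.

Answer: -5

Execution trace:
step 0: [S=∅ | E=∅ | C=[(let p = (-4 + -1) in ((λx. p) 1))] | D=∅]
step 1: [S=∅ | E=∅ | C=[(-4 + -1) :: (λp. ((λx. p) 1)) :: AP] | D=∅]
step 2: [S=∅ | E=∅ | C=[-4 :: -1 :: PRIM2(add) :: (λp. ((λx. p) 1)) :: AP] | D=∅]
step 3: [S=[-4] | E=∅ | C=[-1 :: PRIM2(add) :: (λp. ((λx. p) 1)) :: AP] | D=∅]
step 4: [S=[-1 :: -4] | E=∅ | C=[PRIM2(add) :: (λp. ((λx. p) 1)) :: AP] | D=∅]
step 5: [S=[-5] | E=∅ | C=[(λp. ((λx. p) 1)) :: AP] | D=∅]
step 6: [S=[clo(λp. ((λx. p) 1), ∅) :: -5] | E=∅ | C=[AP] | D=∅]
step 7: [S=∅ | E={p↦-5} | C=[((λx. p) 1)] | D=[(∅, ∅, ∅)]]
step 8: [S=∅ | E={p↦-5} | C=[1 :: (λx. p) :: AP] | D=[(∅, ∅, ∅)]]
step 9: [S=[1] | E={p↦-5} | C=[(λx. p) :: AP] | D=[(∅, ∅, ∅)]]
step 10: [S=[clo(λx. p, {p↦-5}) :: 1] | E={p↦-5} | C=[AP] | D=[(∅, ∅, ∅)]]
step 11: [S=∅ | E={x↦1, p↦-5} | C=[p] | D=[(∅, {p↦-5}, ∅) :: (∅, ∅, ∅)]]
step 12: [S=[-5] | E={x↦1, p↦-5} | C=∅ | D=[(∅, {p↦-5}, ∅) :: (∅, ∅, ∅)]]
step 13: [S=[-5] | E={p↦-5} | C=∅ | D=[(∅, ∅, ∅)]]
step 14: [S=[-5] | E=∅ | C=∅ | D=∅]
→ final value -5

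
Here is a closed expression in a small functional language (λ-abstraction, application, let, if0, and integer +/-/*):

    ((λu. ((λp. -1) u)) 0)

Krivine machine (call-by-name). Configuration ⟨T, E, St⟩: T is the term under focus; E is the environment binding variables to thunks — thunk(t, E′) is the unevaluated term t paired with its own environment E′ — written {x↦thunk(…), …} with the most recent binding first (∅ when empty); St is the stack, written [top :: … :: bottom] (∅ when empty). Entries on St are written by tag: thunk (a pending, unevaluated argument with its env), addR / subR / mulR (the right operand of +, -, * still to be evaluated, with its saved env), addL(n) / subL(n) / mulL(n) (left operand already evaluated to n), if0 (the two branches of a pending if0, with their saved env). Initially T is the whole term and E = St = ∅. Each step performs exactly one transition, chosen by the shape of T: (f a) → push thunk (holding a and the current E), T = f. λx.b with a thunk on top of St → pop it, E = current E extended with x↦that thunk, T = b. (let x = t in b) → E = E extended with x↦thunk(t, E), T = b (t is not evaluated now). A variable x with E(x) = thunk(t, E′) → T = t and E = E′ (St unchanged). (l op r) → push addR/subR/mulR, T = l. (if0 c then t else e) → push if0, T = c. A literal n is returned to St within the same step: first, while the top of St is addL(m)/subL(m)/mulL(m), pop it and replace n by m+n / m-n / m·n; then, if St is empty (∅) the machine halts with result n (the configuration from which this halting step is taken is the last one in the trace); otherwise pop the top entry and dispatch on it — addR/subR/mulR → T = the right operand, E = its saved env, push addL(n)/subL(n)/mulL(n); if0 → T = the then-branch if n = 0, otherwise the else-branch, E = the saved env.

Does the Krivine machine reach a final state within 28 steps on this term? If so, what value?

Answer: -1

Execution trace:
step 0: [T=((λu. ((λp. -1) u)) 0) | E=∅ | St=∅]
step 1: [T=(λu. ((λp. -1) u)) | E=∅ | St=[thunk]]
step 2: [T=((λp. -1) u) | E={u↦thunk(0, ∅)} | St=∅]
step 3: [T=(λp. -1) | E={u↦thunk(0, ∅)} | St=[thunk]]
step 4: [T=-1 | E={p↦thunk(u, {u↦thunk(0, ∅)}), u↦thunk(0, ∅)} | St=∅]
→ final value -1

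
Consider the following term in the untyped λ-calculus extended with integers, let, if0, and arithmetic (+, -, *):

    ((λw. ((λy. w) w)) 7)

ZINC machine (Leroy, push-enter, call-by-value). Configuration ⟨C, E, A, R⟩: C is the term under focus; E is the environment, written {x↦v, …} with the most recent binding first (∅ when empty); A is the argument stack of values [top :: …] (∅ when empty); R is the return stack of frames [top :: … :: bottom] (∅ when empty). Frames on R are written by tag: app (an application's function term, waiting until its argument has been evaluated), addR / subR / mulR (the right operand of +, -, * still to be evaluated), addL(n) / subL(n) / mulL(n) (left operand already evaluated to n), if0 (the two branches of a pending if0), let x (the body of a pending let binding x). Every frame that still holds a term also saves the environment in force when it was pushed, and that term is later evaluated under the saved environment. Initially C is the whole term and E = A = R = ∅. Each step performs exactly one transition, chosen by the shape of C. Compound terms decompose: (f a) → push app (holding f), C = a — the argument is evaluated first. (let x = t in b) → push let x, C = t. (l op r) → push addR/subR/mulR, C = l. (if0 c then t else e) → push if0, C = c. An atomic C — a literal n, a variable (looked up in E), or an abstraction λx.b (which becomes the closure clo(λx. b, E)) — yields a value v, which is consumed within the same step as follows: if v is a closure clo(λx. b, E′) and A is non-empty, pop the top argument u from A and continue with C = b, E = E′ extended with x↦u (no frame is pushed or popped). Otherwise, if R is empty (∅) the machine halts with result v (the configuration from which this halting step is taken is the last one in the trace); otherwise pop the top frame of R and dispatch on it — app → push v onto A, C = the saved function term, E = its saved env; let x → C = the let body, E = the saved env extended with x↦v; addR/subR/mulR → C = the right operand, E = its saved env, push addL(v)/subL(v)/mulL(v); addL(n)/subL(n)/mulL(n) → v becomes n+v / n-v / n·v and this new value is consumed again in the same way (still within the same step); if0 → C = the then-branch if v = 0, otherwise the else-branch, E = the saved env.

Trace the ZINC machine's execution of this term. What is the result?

step 0: [C=((λw. ((λy. w) w)) 7) | E=∅ | A=∅ | R=∅]
step 1: [C=7 | E=∅ | A=∅ | R=[app]]
step 2: [C=(λw. ((λy. w) w)) | E=∅ | A=[7] | R=∅]
step 3: [C=((λy. w) w) | E={w↦7} | A=∅ | R=∅]
step 4: [C=w | E={w↦7} | A=∅ | R=[app]]
step 5: [C=(λy. w) | E={w↦7} | A=[7] | R=∅]
step 6: [C=w | E={y↦7, w↦7} | A=∅ | R=∅]
→ final value 7

Answer: 7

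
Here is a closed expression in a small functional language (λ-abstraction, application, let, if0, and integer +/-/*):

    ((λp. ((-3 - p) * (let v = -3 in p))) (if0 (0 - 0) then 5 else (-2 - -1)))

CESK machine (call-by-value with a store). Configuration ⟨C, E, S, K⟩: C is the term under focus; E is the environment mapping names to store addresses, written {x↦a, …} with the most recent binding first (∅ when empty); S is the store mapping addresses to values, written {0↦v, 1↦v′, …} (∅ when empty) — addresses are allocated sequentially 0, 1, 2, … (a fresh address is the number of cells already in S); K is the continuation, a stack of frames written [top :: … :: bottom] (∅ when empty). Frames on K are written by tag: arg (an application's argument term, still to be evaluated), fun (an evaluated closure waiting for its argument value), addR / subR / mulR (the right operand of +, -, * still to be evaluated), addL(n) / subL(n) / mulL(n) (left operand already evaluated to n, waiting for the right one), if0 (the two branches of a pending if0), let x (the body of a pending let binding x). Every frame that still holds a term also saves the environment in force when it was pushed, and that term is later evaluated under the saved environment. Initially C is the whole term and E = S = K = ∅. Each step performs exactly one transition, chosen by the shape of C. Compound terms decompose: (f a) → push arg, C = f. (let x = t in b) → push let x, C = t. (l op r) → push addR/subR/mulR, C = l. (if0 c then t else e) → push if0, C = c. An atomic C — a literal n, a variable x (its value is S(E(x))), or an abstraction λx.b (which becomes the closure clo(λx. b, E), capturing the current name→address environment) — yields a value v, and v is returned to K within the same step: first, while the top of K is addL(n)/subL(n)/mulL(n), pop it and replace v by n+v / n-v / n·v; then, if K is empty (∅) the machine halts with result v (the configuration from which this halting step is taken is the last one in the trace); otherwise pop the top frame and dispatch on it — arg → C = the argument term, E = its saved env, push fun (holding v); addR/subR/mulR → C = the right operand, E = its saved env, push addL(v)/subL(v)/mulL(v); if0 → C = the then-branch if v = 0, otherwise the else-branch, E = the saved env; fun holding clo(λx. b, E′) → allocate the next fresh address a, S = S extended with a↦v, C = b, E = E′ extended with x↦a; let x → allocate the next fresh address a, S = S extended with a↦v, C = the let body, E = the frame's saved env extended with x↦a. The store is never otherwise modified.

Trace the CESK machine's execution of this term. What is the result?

Answer: -40

Machine steps:
step 0: [C=((λp. ((-3 - p) * (let v = -3 in p))) (if0 (0 - 0) then 5 else (-2 - -1))) | E=∅ | S=∅ | K=∅]
step 1: [C=(λp. ((-3 - p) * (let v = -3 in p))) | E=∅ | S=∅ | K=[arg]]
step 2: [C=(if0 (0 - 0) then 5 else (-2 - -1)) | E=∅ | S=∅ | K=[fun]]
step 3: [C=(0 - 0) | E=∅ | S=∅ | K=[if0 :: fun]]
step 4: [C=0 | E=∅ | S=∅ | K=[subR :: if0 :: fun]]
step 5: [C=0 | E=∅ | S=∅ | K=[subL(0) :: if0 :: fun]]
step 6: [C=5 | E=∅ | S=∅ | K=[fun]]
step 7: [C=((-3 - p) * (let v = -3 in p)) | E={p↦0} | S={0↦5} | K=∅]
step 8: [C=(-3 - p) | E={p↦0} | S={0↦5} | K=[mulR]]
step 9: [C=-3 | E={p↦0} | S={0↦5} | K=[subR :: mulR]]
step 10: [C=p | E={p↦0} | S={0↦5} | K=[subL(-3) :: mulR]]
step 11: [C=(let v = -3 in p) | E={p↦0} | S={0↦5} | K=[mulL(-8)]]
step 12: [C=-3 | E={p↦0} | S={0↦5} | K=[let v :: mulL(-8)]]
step 13: [C=p | E={v↦1, p↦0} | S={0↦5, 1↦-3} | K=[mulL(-8)]]
→ final value -40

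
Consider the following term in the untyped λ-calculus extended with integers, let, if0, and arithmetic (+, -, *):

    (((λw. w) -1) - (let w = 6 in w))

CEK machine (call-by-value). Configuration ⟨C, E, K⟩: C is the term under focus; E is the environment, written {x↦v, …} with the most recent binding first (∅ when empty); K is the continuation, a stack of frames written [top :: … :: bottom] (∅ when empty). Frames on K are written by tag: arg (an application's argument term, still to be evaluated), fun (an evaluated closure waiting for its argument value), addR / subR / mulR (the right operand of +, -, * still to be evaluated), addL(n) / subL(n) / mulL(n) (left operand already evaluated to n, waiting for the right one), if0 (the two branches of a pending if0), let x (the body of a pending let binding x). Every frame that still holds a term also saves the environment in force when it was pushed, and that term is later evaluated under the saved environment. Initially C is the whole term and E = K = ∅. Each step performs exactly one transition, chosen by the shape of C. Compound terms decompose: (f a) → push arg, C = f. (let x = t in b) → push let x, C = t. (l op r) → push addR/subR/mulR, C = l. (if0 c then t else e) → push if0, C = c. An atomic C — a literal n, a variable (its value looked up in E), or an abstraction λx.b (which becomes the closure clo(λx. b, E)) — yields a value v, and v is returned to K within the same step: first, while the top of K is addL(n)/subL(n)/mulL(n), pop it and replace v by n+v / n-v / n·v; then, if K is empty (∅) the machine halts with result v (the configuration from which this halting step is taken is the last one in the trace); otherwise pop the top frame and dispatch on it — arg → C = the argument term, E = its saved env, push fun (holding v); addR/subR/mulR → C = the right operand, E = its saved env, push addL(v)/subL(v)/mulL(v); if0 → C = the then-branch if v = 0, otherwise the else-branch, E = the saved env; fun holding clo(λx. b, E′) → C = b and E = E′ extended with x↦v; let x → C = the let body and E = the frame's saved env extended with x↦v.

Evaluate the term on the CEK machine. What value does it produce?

[0] ⟨C=(((λw. w) -1) - (let w = 6 in w)); E=∅; K=∅⟩
[1] ⟨C=((λw. w) -1); E=∅; K=[subR]⟩
[2] ⟨C=(λw. w); E=∅; K=[arg :: subR]⟩
[3] ⟨C=-1; E=∅; K=[fun :: subR]⟩
[4] ⟨C=w; E={w↦-1}; K=[subR]⟩
[5] ⟨C=(let w = 6 in w); E=∅; K=[subL(-1)]⟩
[6] ⟨C=6; E=∅; K=[let w :: subL(-1)]⟩
[7] ⟨C=w; E={w↦6}; K=[subL(-1)]⟩
→ final value -7

Answer: -7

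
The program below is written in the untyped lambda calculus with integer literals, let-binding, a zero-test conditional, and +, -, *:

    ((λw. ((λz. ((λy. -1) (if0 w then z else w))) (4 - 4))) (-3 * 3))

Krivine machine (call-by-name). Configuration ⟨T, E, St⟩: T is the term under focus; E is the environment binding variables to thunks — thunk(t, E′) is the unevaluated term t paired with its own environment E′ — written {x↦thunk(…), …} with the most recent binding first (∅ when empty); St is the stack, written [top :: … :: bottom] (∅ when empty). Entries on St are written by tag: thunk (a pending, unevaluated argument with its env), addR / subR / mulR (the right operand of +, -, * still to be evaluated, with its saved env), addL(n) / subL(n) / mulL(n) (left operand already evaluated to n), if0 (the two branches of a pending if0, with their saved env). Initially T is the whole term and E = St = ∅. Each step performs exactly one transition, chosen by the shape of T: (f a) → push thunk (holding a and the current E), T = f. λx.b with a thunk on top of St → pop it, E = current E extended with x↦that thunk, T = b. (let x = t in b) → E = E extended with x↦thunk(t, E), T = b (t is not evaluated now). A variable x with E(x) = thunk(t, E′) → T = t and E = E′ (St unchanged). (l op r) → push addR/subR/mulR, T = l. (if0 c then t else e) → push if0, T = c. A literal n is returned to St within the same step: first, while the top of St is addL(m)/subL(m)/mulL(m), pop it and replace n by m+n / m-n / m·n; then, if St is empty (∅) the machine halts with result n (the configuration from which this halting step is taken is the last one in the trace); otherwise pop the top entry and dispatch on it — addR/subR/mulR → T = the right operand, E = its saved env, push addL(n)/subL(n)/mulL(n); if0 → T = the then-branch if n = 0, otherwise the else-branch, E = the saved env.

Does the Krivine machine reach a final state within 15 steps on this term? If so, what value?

[0] ⟨T=((λw. ((λz. ((λy. -1) (if0 w then z else w))) (4 - 4))) (-3 * 3)); E=∅; St=∅⟩
[1] ⟨T=(λw. ((λz. ((λy. -1) (if0 w then z else w))) (4 - 4))); E=∅; St=[thunk]⟩
[2] ⟨T=((λz. ((λy. -1) (if0 w then z else w))) (4 - 4)); E={w↦thunk((-3 * 3), ∅)}; St=∅⟩
[3] ⟨T=(λz. ((λy. -1) (if0 w then z else w))); E={w↦thunk((-3 * 3), ∅)}; St=[thunk]⟩
[4] ⟨T=((λy. -1) (if0 w then z else w)); E={z↦thunk((4 - 4), {w↦thunk((-3 * 3), ∅)}), w↦thunk((-3 * 3), ∅)}; St=∅⟩
[5] ⟨T=(λy. -1); E={z↦thunk((4 - 4), {w↦thunk((-3 * 3), ∅)}), w↦thunk((-3 * 3), ∅)}; St=[thunk]⟩
[6] ⟨T=-1; E={y↦thunk((if0 w then z else w), {z↦thunk((4 - 4), {w↦thunk((-3 * 3), ∅)}), w↦thunk((-3 * 3), ∅)}), z↦thunk((4 - 4), {w↦thunk((-3 * 3), ∅)}), w↦thunk((-3 * 3), ∅)}; St=∅⟩
→ final value -1

Answer: -1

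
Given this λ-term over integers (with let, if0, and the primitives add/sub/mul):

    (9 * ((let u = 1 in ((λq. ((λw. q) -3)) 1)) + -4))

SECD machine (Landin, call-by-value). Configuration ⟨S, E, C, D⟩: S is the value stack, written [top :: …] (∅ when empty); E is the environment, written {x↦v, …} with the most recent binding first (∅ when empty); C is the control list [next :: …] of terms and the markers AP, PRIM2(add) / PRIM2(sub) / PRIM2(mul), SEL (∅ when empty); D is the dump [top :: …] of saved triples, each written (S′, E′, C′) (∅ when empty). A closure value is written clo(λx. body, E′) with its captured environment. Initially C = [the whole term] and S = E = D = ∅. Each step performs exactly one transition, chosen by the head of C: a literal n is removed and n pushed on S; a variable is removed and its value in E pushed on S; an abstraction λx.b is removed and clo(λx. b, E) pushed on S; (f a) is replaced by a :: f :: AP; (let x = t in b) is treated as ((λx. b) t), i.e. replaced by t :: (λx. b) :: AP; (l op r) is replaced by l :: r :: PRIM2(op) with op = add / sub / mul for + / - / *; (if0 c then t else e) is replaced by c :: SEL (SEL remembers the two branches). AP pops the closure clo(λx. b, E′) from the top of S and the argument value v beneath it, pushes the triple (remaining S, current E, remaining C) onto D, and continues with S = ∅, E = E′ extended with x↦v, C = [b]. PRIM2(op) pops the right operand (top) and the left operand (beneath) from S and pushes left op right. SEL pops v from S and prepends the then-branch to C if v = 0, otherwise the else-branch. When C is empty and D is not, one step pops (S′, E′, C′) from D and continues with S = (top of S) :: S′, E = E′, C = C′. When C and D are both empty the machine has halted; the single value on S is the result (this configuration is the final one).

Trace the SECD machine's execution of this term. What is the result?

Answer: -27

Derivation:
[0] [S=∅ | E=∅ | C=[(9 * ((let u = 1 in ((λq. ((λw. q) -3)) 1)) + -4))] | D=∅]
[1] [S=∅ | E=∅ | C=[9 :: ((let u = 1 in ((λq. ((λw. q) -3)) 1)) + -4) :: PRIM2(mul)] | D=∅]
[2] [S=[9] | E=∅ | C=[((let u = 1 in ((λq. ((λw. q) -3)) 1)) + -4) :: PRIM2(mul)] | D=∅]
[3] [S=[9] | E=∅ | C=[(let u = 1 in ((λq. ((λw. q) -3)) 1)) :: -4 :: PRIM2(add) :: PRIM2(mul)] | D=∅]
[4] [S=[9] | E=∅ | C=[1 :: (λu. ((λq. ((λw. q) -3)) 1)) :: AP :: -4 :: PRIM2(add) :: PRIM2(mul)] | D=∅]
[5] [S=[1 :: 9] | E=∅ | C=[(λu. ((λq. ((λw. q) -3)) 1)) :: AP :: -4 :: PRIM2(add) :: PRIM2(mul)] | D=∅]
[6] [S=[clo(λu. ((λq. ((λw. q) -3)) 1), ∅) :: 1 :: 9] | E=∅ | C=[AP :: -4 :: PRIM2(add) :: PRIM2(mul)] | D=∅]
[7] [S=∅ | E={u↦1} | C=[((λq. ((λw. q) -3)) 1)] | D=[([9], ∅, [-4 :: PRIM2(add) :: PRIM2(mul)])]]
[8] [S=∅ | E={u↦1} | C=[1 :: (λq. ((λw. q) -3)) :: AP] | D=[([9], ∅, [-4 :: PRIM2(add) :: PRIM2(mul)])]]
[9] [S=[1] | E={u↦1} | C=[(λq. ((λw. q) -3)) :: AP] | D=[([9], ∅, [-4 :: PRIM2(add) :: PRIM2(mul)])]]
[10] [S=[clo(λq. ((λw. q) -3), {u↦1}) :: 1] | E={u↦1} | C=[AP] | D=[([9], ∅, [-4 :: PRIM2(add) :: PRIM2(mul)])]]
[11] [S=∅ | E={q↦1, u↦1} | C=[((λw. q) -3)] | D=[(∅, {u↦1}, ∅) :: ([9], ∅, [-4 :: PRIM2(add) :: PRIM2(mul)])]]
[12] [S=∅ | E={q↦1, u↦1} | C=[-3 :: (λw. q) :: AP] | D=[(∅, {u↦1}, ∅) :: ([9], ∅, [-4 :: PRIM2(add) :: PRIM2(mul)])]]
[13] [S=[-3] | E={q↦1, u↦1} | C=[(λw. q) :: AP] | D=[(∅, {u↦1}, ∅) :: ([9], ∅, [-4 :: PRIM2(add) :: PRIM2(mul)])]]
[14] [S=[clo(λw. q, {q↦1, u↦1}) :: -3] | E={q↦1, u↦1} | C=[AP] | D=[(∅, {u↦1}, ∅) :: ([9], ∅, [-4 :: PRIM2(add) :: PRIM2(mul)])]]
[15] [S=∅ | E={w↦-3, q↦1, u↦1} | C=[q] | D=[(∅, {q↦1, u↦1}, ∅) :: (∅, {u↦1}, ∅) :: ([9], ∅, [-4 :: PRIM2(add) :: PRIM2(mul)])]]
[16] [S=[1] | E={w↦-3, q↦1, u↦1} | C=∅ | D=[(∅, {q↦1, u↦1}, ∅) :: (∅, {u↦1}, ∅) :: ([9], ∅, [-4 :: PRIM2(add) :: PRIM2(mul)])]]
[17] [S=[1] | E={q↦1, u↦1} | C=∅ | D=[(∅, {u↦1}, ∅) :: ([9], ∅, [-4 :: PRIM2(add) :: PRIM2(mul)])]]
[18] [S=[1] | E={u↦1} | C=∅ | D=[([9], ∅, [-4 :: PRIM2(add) :: PRIM2(mul)])]]
[19] [S=[1 :: 9] | E=∅ | C=[-4 :: PRIM2(add) :: PRIM2(mul)] | D=∅]
[20] [S=[-4 :: 1 :: 9] | E=∅ | C=[PRIM2(add) :: PRIM2(mul)] | D=∅]
[21] [S=[-3 :: 9] | E=∅ | C=[PRIM2(mul)] | D=∅]
[22] [S=[-27] | E=∅ | C=∅ | D=∅]
→ final value -27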